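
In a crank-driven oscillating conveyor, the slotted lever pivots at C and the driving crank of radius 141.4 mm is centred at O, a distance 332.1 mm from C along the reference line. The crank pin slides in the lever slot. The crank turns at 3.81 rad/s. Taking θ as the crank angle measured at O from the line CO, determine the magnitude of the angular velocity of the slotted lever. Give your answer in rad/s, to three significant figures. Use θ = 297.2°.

ω = 3.81 rad/s
Crank pin A relative to C: A = (d + r cosθ, r sinθ); lever angle φ = atan2(r sinθ, d + r cosθ).
Differentiating tanφ: φ̇ = rω(d cosθ + r)/(d² + r² + 2dr cosθ).
d² + r² + 2dr cosθ = |CA|² = 0.173214 m²;  d cosθ + r = +0.2932 m.
|ω_lever| = |0.1414·3.81·+0.2932| / 0.173214 = 0.91192 rad/s.

0.912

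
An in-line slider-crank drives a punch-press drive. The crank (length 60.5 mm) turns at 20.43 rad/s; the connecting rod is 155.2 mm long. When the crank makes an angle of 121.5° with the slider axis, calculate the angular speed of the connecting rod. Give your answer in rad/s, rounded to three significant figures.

ω = 20.43 rad/s
The rod makes angle φ with the slider axis where L sinφ = r sinθ; differentiating, L cosφ·φ̇ = r ω cosθ.
L cosφ = √(L² − r² sin²θ) = 0.14638 m.
|ω_rod| = r ω |cosθ| / √(L² − r² sin²θ) = 0.0605·20.43·0.52250/0.14638 = 4.412 rad/s.

4.41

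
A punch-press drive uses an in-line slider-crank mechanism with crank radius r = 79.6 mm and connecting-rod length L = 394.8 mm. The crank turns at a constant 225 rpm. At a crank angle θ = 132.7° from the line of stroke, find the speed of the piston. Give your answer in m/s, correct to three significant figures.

1.19

ω = 2π·225/60 = 23.56 rad/s
For an in-line slider-crank, x = r cosθ + √(L² − r² sin²θ), so v = −rω sinθ·[1 + r cosθ/√(L² − r² sin²θ)].
With r = 0.0796 m, L = 0.3948 m, θ = 132.7°: √(L² − r² sin²θ) = 0.39044 m.
v = −0.0796·23.56·0.73491·[1 + 0.0796·-0.67816/0.39044] = -1.1878 m/s.
|v| = 1.1878 m/s.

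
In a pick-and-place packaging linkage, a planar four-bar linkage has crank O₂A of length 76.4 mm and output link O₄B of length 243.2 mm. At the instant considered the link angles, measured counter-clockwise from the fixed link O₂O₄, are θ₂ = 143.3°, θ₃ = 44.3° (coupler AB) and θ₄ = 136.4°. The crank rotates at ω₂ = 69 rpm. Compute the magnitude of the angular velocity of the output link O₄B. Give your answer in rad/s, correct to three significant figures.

2.24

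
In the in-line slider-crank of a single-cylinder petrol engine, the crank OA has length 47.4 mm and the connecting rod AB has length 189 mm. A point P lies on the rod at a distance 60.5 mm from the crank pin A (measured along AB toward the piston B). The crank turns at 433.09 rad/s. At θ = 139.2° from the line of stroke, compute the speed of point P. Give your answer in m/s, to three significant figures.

ω = 433.1 rad/s.  Crank-pin speed |V_A| = rω = 20.528 m/s, perpendicular to OA.
Rod angle: sinφ = −(r/L) sinθ ⇒ φ = -9.432°; ω_rod = −rω cosθ/√(L²−r²sin²θ) = +83.349 rad/s.
V_P = V_A + ω_rod × AP, with AP = 0.0605 m along the rod.
Components: V_Px = −rω sinθ − a·ω_rod·sinφ = -12.587 m/s;  V_Py = rω cosθ + a·ω_rod·cosφ = -10.566 m/s.
|V_P| = √(V_Px² + V_Py²) = 16.434 m/s.

16.4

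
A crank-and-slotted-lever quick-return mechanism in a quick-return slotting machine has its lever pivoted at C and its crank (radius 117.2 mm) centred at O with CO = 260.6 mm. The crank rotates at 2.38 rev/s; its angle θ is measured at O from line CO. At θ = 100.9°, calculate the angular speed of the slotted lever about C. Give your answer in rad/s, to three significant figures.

1.70

ω = 14.95 rad/s (from 2.38 rev/s).
Crank pin A relative to C: A = (d + r cosθ, r sinθ); lever angle φ = atan2(r sinθ, d + r cosθ).
Differentiating tanφ: φ̇ = rω(d cosθ + r)/(d² + r² + 2dr cosθ).
d² + r² + 2dr cosθ = |CA|² = 0.0700974 m²;  d cosθ + r = +0.067922 m.
|ω_lever| = |0.1172·14.95·+0.067922| / 0.0700974 = 1.6982 rad/s.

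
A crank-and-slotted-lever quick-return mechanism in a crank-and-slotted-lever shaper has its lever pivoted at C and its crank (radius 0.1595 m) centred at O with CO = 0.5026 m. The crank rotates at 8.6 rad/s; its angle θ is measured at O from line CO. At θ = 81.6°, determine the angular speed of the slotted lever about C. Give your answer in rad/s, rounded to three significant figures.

1.06

ω = 8.6 rad/s
Crank pin A relative to C: A = (d + r cosθ, r sinθ); lever angle φ = atan2(r sinθ, d + r cosθ).
Differentiating tanφ: φ̇ = rω(d cosθ + r)/(d² + r² + 2dr cosθ).
d² + r² + 2dr cosθ = |CA|² = 0.301468 m²;  d cosθ + r = +0.23292 m.
|ω_lever| = |0.1595·8.6·+0.23292| / 0.301468 = 1.0598 rad/s.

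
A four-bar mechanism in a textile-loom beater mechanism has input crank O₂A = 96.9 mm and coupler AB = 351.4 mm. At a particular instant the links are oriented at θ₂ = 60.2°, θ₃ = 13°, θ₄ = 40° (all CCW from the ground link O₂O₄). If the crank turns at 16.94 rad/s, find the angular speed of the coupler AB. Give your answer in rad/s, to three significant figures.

ω₂ = 16.94 rad/s
Differentiating the loop-closure r₂e^{iθ₂}+r₃e^{iθ₃}=r₁+r₄e^{iθ₄} gives r₂ω₂e^{iθ₂}+r₃ω₃e^{iθ₃}=r₄ω₄e^{iθ₄}.
Eliminating the other unknown: ω₃ = r₂ω₂ sin(θ₄−θ₂) / [r₃ sin(θ₃−θ₄)].
Numerator sine = -0.34530; denominator sine = -0.45399.
Result = 0.0969·16.94·(-0.34530) / (0.3514·(-0.45399)) = +3.5529 rad/s; magnitude 3.5529 rad/s.

3.55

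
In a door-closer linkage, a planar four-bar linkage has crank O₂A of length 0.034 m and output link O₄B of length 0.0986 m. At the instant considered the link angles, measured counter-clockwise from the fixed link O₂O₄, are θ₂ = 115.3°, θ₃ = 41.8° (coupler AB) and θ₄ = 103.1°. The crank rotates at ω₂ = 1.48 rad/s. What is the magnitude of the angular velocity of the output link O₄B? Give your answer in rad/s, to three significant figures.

0.558

ω₂ = 1.48 rad/s
Differentiating the loop-closure r₂e^{iθ₂}+r₃e^{iθ₃}=r₁+r₄e^{iθ₄} gives r₂ω₂e^{iθ₂}+r₃ω₃e^{iθ₃}=r₄ω₄e^{iθ₄}.
Eliminating the other unknown: ω₄ = r₂ω₂ sin(θ₂−θ₃) / [r₄ sin(θ₄−θ₃)].
Numerator sine = +0.95882; denominator sine = +0.87715.
Result = 0.034·1.48·(+0.95882) / (0.0986·(+0.87715)) = +0.55786 rad/s; magnitude 0.55786 rad/s.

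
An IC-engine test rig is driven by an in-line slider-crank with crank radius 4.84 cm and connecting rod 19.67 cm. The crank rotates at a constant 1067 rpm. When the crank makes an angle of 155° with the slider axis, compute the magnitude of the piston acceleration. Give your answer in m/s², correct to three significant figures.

ω = 2π·1067/60 = 111.7 rad/s
x(θ) = r cosθ + √(L² − r² sin²θ); with ω constant, a = ω²·d²x/dθ².
d²x/dθ² = −r cosθ − r²(cos2θ)/√u − r⁴ sin²2θ/(4u^{3/2}),  u = L² − r² sin²θ = 0.0382725 m².
Substituting r = 0.0484 m, L = 0.1967 m, θ = 155°: d²x/dθ² = +0.036061 m.
a = ω²·d²x/dθ² = (111.7)²·(+0.036061) = +450.22 m/s²;  |a| = 450.22 m/s².

450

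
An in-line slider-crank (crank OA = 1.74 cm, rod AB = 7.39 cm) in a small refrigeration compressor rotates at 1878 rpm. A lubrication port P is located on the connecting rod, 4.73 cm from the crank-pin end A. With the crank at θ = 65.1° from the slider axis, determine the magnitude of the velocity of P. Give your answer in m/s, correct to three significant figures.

ω = 196.7 rad/s.  Crank-pin speed |V_A| = rω = 3.4219 m/s, perpendicular to OA.
Rod angle: sinφ = −(r/L) sinθ ⇒ φ = -12.331°; ω_rod = −rω cosθ/√(L²−r²sin²θ) = -19.957 rad/s.
V_P = V_A + ω_rod × AP, with AP = 0.0473 m along the rod.
Components: V_Px = −rω sinθ − a·ω_rod·sinφ = -3.3055 m/s;  V_Py = rω cosθ + a·ω_rod·cosφ = +0.5186 m/s.
|V_P| = √(V_Px² + V_Py²) = 3.3459 m/s.

3.35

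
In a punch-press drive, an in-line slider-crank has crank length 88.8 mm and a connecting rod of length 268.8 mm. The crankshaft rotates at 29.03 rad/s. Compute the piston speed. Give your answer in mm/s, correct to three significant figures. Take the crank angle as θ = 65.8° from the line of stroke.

ω = 29.03 rad/s
For an in-line slider-crank, x = r cosθ + √(L² − r² sin²θ), so v = −rω sinθ·[1 + r cosθ/√(L² − r² sin²θ)].
With r = 0.0888 m, L = 0.2688 m, θ = 65.8°: √(L² − r² sin²θ) = 0.25631 m.
v = −0.0888·29.03·0.91212·[1 + 0.0888·0.40992/0.25631] = -2.6853 m/s.
|v| = 2.6853 m/s = 2685.3 mm/s.

2690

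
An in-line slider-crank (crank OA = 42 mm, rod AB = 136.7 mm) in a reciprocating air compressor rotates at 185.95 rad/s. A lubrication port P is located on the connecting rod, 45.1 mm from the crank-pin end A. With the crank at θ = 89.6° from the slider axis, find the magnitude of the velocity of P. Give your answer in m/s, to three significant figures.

ω = 185.9 rad/s.  Crank-pin speed |V_A| = rω = 7.8099 m/s, perpendicular to OA.
Rod angle: sinφ = −(r/L) sinθ ⇒ φ = -17.893°; ω_rod = −rω cosθ/√(L²−r²sin²θ) = -0.41912 rad/s.
V_P = V_A + ω_rod × AP, with AP = 0.0451 m along the rod.
Components: V_Px = −rω sinθ − a·ω_rod·sinφ = -7.8155 m/s;  V_Py = rω cosθ + a·ω_rod·cosφ = +0.036535 m/s.
|V_P| = √(V_Px² + V_Py²) = 7.8156 m/s.

7.82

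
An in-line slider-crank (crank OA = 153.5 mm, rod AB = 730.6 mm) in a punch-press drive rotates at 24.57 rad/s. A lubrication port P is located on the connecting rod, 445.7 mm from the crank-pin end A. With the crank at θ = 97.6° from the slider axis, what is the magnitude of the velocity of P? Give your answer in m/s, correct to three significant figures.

ω = 24.57 rad/s.  Crank-pin speed |V_A| = rω = 3.7715 m/s, perpendicular to OA.
Rod angle: sinφ = −(r/L) sinθ ⇒ φ = -12.020°; ω_rod = −rω cosθ/√(L²−r²sin²θ) = +0.69804 rad/s.
V_P = V_A + ω_rod × AP, with AP = 0.4457 m along the rod.
Components: V_Px = −rω sinθ − a·ω_rod·sinφ = -3.6736 m/s;  V_Py = rω cosθ + a·ω_rod·cosφ = -0.19451 m/s.
|V_P| = √(V_Px² + V_Py²) = 3.6787 m/s.

3.68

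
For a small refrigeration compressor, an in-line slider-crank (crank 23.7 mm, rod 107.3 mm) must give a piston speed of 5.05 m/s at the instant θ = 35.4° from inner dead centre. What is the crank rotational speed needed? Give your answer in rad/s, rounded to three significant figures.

311

For an in-line slider-crank, |v_piston| = rω|sinθ|·[1 + r cosθ/√(L² − r² sin²θ)].
With r = 0.0237 m, L = 0.1073 m, θ = 35.4°: the bracketed kinematic factor |dx/dθ| = 0.016221 m.
ω = v/|dx/dθ| = 5.05/0.016221 = 311.32 rad/s.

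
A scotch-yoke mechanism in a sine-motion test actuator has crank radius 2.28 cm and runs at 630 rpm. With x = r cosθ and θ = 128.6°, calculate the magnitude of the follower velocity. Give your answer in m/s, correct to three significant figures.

ω = 65.97 rad/s (from 630 rpm).
x = r cosθ ⇒ ẋ = −rω sinθ.
|v| = rω|sinθ| = 0.0228·65.97·|sin 128.6°| = 1.1756 m/s.

1.18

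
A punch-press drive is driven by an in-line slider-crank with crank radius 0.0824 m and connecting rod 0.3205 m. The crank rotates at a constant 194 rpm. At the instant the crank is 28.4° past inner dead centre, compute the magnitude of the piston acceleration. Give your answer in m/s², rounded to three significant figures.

34.8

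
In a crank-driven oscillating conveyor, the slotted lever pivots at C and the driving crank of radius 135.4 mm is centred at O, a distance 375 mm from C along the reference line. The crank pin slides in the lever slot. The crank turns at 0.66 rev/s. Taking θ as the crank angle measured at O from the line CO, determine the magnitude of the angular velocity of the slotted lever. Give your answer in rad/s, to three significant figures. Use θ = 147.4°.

1.38

ω = 4.147 rad/s (from 0.66 rev/s).
Crank pin A relative to C: A = (d + r cosθ, r sinθ); lever angle φ = atan2(r sinθ, d + r cosθ).
Differentiating tanφ: φ̇ = rω(d cosθ + r)/(d² + r² + 2dr cosθ).
d² + r² + 2dr cosθ = |CA|² = 0.0734071 m²;  d cosθ + r = -0.18052 m.
|ω_lever| = |0.1354·4.147·-0.18052| / 0.0734071 = 1.3808 rad/s.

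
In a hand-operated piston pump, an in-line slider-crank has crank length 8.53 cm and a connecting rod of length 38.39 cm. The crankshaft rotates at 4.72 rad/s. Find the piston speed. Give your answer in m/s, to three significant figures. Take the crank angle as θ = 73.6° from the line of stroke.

ω = 4.72 rad/s
For an in-line slider-crank, x = r cosθ + √(L² − r² sin²θ), so v = −rω sinθ·[1 + r cosθ/√(L² − r² sin²θ)].
With r = 0.0853 m, L = 0.3839 m, θ = 73.6°: √(L² − r² sin²θ) = 0.37508 m.
v = −0.0853·4.72·0.95931·[1 + 0.0853·0.28234/0.37508] = -0.41104 m/s.
|v| = 0.41104 m/s.

0.411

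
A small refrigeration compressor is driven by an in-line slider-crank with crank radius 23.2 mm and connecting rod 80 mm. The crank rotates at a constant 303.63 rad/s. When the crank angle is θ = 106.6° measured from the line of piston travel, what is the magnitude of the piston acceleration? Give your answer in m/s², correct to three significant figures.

1150

ω = 303.6 rad/s
x(θ) = r cosθ + √(L² − r² sin²θ); with ω constant, a = ω²·d²x/dθ².
d²x/dθ² = −r cosθ − r²(cos2θ)/√u − r⁴ sin²2θ/(4u^{3/2}),  u = L² − r² sin²θ = 0.00590569 m².
Substituting r = 0.0232 m, L = 0.08 m, θ = 106.6°: d²x/dθ² = +0.012441 m.
a = ω²·d²x/dθ² = (303.6)²·(+0.012441) = +1146.9 m/s²;  |a| = 1146.9 m/s².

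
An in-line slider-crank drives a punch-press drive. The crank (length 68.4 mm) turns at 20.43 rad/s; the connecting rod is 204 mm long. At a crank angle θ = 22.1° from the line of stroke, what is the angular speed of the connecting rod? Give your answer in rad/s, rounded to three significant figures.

6.40

ω = 20.43 rad/s
The rod makes angle φ with the slider axis where L sinφ = r sinθ; differentiating, L cosφ·φ̇ = r ω cosθ.
L cosφ = √(L² − r² sin²θ) = 0.20237 m.
|ω_rod| = r ω |cosθ| / √(L² − r² sin²θ) = 0.0684·20.43·0.92653/0.20237 = 6.3979 rad/s.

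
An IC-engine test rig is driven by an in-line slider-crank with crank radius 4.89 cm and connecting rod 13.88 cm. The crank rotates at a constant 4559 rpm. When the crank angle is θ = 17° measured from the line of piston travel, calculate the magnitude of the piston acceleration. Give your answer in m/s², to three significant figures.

ω = 2π·4559/60 = 477.4 rad/s
x(θ) = r cosθ + √(L² − r² sin²θ); with ω constant, a = ω²·d²x/dθ².
d²x/dθ² = −r cosθ − r²(cos2θ)/√u − r⁴ sin²2θ/(4u^{3/2}),  u = L² − r² sin²θ = 0.019061 m².
Substituting r = 0.0489 m, L = 0.1388 m, θ = 17°: d²x/dθ² = -0.061292 m.
a = ω²·d²x/dθ² = (477.4)²·(-0.061292) = -13970 m/s²;  |a| = 13970 m/s².

14000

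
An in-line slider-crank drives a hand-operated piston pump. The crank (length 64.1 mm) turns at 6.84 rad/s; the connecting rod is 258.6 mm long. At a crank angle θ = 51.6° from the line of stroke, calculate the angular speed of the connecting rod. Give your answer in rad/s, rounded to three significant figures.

1.07

ω = 6.84 rad/s
The rod makes angle φ with the slider axis where L sinφ = r sinθ; differentiating, L cosφ·φ̇ = r ω cosθ.
L cosφ = √(L² − r² sin²θ) = 0.25367 m.
|ω_rod| = r ω |cosθ| / √(L² − r² sin²θ) = 0.0641·6.84·0.62115/0.25367 = 1.0736 rad/s.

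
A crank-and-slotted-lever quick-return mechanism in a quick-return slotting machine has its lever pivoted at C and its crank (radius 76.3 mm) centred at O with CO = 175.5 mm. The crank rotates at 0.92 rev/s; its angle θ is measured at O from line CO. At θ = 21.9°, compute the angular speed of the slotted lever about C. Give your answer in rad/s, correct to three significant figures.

1.72

ω = 5.781 rad/s (from 0.92 rev/s).
Crank pin A relative to C: A = (d + r cosθ, r sinθ); lever angle φ = atan2(r sinθ, d + r cosθ).
Differentiating tanφ: φ̇ = rω(d cosθ + r)/(d² + r² + 2dr cosθ).
d² + r² + 2dr cosθ = |CA|² = 0.0614706 m²;  d cosθ + r = +0.23914 m.
|ω_lever| = |0.0763·5.781·+0.23914| / 0.0614706 = 1.7158 rad/s.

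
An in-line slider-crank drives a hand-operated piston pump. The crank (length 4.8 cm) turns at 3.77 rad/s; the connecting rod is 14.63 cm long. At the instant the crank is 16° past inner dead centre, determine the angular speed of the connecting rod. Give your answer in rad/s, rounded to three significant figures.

1.19

ω = 3.77 rad/s
The rod makes angle φ with the slider axis where L sinφ = r sinθ; differentiating, L cosφ·φ̇ = r ω cosθ.
L cosφ = √(L² − r² sin²θ) = 0.1457 m.
|ω_rod| = r ω |cosθ| / √(L² − r² sin²θ) = 0.048·3.77·0.96126/0.1457 = 1.1939 rad/s.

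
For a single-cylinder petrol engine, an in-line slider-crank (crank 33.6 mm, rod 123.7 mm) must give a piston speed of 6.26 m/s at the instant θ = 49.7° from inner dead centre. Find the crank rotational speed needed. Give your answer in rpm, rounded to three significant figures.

1980

For an in-line slider-crank, |v_piston| = rω|sinθ|·[1 + r cosθ/√(L² − r² sin²θ)].
With r = 0.0336 m, L = 0.1237 m, θ = 49.7°: the bracketed kinematic factor |dx/dθ| = 0.030228 m.
ω = v/|dx/dθ| = 6.26/0.030228 = 207.1 rad/s.
N = 60ω/(2π) = 1977.6 rpm.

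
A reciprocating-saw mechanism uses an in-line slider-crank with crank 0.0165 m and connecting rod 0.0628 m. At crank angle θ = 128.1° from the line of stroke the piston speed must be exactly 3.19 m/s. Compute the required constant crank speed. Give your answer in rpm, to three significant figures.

2810

For an in-line slider-crank, |v_piston| = rω|sinθ|·[1 + r cosθ/√(L² − r² sin²θ)].
With r = 0.0165 m, L = 0.0628 m, θ = 128.1°: the bracketed kinematic factor |dx/dθ| = 0.010833 m.
ω = v/|dx/dθ| = 3.19/0.010833 = 294.47 rad/s.
N = 60ω/(2π) = 2812 rpm.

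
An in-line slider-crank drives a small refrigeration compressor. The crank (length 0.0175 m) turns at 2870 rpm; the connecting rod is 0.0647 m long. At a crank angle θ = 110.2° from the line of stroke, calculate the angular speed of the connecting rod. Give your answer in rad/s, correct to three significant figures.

ω = 300.5 rad/s (converted from 2870 rpm).
The rod makes angle φ with the slider axis where L sinφ = r sinθ; differentiating, L cosφ·φ̇ = r ω cosθ.
L cosφ = √(L² − r² sin²θ) = 0.062581 m.
|ω_rod| = r ω |cosθ| / √(L² − r² sin²θ) = 0.0175·300.5·0.34530/0.062581 = 29.02 rad/s.

29.0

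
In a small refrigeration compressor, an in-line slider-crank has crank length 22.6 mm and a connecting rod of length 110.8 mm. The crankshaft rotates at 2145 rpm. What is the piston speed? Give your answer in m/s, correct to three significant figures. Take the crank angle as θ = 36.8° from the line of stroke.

ω = 2π·2145/60 = 224.6 rad/s
For an in-line slider-crank, x = r cosθ + √(L² − r² sin²θ), so v = −rω sinθ·[1 + r cosθ/√(L² − r² sin²θ)].
With r = 0.0226 m, L = 0.1108 m, θ = 36.8°: √(L² − r² sin²θ) = 0.10997 m.
v = −0.0226·224.6·0.59902·[1 + 0.0226·0.80073/0.10997] = -3.5414 m/s.
|v| = 3.5414 m/s.

3.54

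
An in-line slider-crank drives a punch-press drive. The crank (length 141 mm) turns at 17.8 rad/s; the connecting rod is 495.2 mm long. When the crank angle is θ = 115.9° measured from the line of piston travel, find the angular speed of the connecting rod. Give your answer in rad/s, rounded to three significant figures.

2.29

ω = 17.8 rad/s
The rod makes angle φ with the slider axis where L sinφ = r sinθ; differentiating, L cosφ·φ̇ = r ω cosθ.
L cosφ = √(L² − r² sin²θ) = 0.47868 m.
|ω_rod| = r ω |cosθ| / √(L² − r² sin²θ) = 0.141·17.8·0.43680/0.47868 = 2.2902 rad/s.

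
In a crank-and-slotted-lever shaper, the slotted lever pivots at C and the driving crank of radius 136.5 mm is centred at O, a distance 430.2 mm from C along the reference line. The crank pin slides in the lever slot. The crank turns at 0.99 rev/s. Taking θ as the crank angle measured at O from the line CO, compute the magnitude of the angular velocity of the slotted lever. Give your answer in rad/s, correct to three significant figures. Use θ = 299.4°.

1.13

ω = 6.22 rad/s (from 0.99 rev/s).
Crank pin A relative to C: A = (d + r cosθ, r sinθ); lever angle φ = atan2(r sinθ, d + r cosθ).
Differentiating tanφ: φ̇ = rω(d cosθ + r)/(d² + r² + 2dr cosθ).
d² + r² + 2dr cosθ = |CA|² = 0.261358 m²;  d cosθ + r = +0.34769 m.
|ω_lever| = |0.1365·6.22·+0.34769| / 0.261358 = 1.1295 rad/s.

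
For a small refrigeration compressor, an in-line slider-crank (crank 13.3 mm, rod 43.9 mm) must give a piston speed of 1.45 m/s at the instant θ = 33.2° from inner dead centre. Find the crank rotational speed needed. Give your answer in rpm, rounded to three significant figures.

1510

For an in-line slider-crank, |v_piston| = rω|sinθ|·[1 + r cosθ/√(L² − r² sin²θ)].
With r = 0.0133 m, L = 0.0439 m, θ = 33.2°: the bracketed kinematic factor |dx/dθ| = 0.0091547 m.
ω = v/|dx/dθ| = 1.45/0.0091547 = 158.39 rad/s.
N = 60ω/(2π) = 1512.5 rpm.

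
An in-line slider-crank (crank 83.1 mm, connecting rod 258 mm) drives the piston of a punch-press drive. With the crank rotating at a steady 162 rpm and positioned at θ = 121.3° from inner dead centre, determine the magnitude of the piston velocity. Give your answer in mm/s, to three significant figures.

ω = 2π·162/60 = 16.96 rad/s
For an in-line slider-crank, x = r cosθ + √(L² − r² sin²θ), so v = −rω sinθ·[1 + r cosθ/√(L² − r² sin²θ)].
With r = 0.0831 m, L = 0.258 m, θ = 121.3°: √(L² − r² sin²θ) = 0.24804 m.
v = −0.0831·16.96·0.85446·[1 + 0.0831·-0.51952/0.24804] = -0.99492 m/s.
|v| = 0.99492 m/s = 994.92 mm/s.

995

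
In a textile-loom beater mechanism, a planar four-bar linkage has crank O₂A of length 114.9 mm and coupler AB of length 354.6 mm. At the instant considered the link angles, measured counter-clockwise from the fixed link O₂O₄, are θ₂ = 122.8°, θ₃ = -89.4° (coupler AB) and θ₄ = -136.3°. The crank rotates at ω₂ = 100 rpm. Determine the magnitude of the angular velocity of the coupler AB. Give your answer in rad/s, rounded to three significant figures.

ω₂ = 10.47 rad/s (from 100 rpm).
Differentiating the loop-closure r₂e^{iθ₂}+r₃e^{iθ₃}=r₁+r₄e^{iθ₄} gives r₂ω₂e^{iθ₂}+r₃ω₃e^{iθ₃}=r₄ω₄e^{iθ₄}.
Eliminating the other unknown: ω₃ = r₂ω₂ sin(θ₄−θ₂) / [r₃ sin(θ₃−θ₄)].
Numerator sine = +0.98196; denominator sine = +0.73016.
Result = 0.1149·10.47·(+0.98196) / (0.3546·(+0.73016)) = +4.5633 rad/s; magnitude 4.5633 rad/s.

4.56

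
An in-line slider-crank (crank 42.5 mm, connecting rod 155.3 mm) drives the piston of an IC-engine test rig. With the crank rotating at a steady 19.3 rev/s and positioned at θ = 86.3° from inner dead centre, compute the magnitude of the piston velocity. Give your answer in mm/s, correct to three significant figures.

ω = 2π·19.3 = 121.3 rad/s
For an in-line slider-crank, x = r cosθ + √(L² − r² sin²θ), so v = −rω sinθ·[1 + r cosθ/√(L² − r² sin²θ)].
With r = 0.0425 m, L = 0.1553 m, θ = 86.3°: √(L² − r² sin²θ) = 0.1494 m.
v = −0.0425·121.3·0.99792·[1 + 0.0425·0.06453/0.1494] = -5.2375 m/s.
|v| = 5.2375 m/s = 5237.5 mm/s.

5240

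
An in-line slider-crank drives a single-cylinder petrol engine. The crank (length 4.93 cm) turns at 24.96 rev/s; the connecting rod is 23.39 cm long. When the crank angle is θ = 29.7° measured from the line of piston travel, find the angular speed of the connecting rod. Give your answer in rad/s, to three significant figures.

28.9

ω = 156.8 rad/s (converted from 24.96 rev/s).
The rod makes angle φ with the slider axis where L sinφ = r sinθ; differentiating, L cosφ·φ̇ = r ω cosθ.
L cosφ = √(L² − r² sin²θ) = 0.23262 m.
|ω_rod| = r ω |cosθ| / √(L² − r² sin²θ) = 0.0493·156.8·0.86863/0.23262 = 28.871 rad/s.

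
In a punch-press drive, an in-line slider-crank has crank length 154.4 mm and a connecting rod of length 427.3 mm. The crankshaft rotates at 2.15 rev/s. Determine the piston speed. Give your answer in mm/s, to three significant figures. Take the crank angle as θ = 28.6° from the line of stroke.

1320

ω = 2π·2.15 = 13.51 rad/s
For an in-line slider-crank, x = r cosθ + √(L² − r² sin²θ), so v = −rω sinθ·[1 + r cosθ/√(L² − r² sin²θ)].
With r = 0.1544 m, L = 0.4273 m, θ = 28.6°: √(L² − r² sin²θ) = 0.42086 m.
v = −0.1544·13.51·0.47869·[1 + 0.1544·0.87798/0.42086] = -1.32 m/s.
|v| = 1.32 m/s = 1320 mm/s.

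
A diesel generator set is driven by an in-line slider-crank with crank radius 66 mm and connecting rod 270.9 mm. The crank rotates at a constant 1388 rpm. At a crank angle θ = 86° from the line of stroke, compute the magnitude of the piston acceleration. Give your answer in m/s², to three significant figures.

249

ω = 2π·1388/60 = 145.4 rad/s
x(θ) = r cosθ + √(L² − r² sin²θ); with ω constant, a = ω²·d²x/dθ².
d²x/dθ² = −r cosθ − r²(cos2θ)/√u − r⁴ sin²2θ/(4u^{3/2}),  u = L² − r² sin²θ = 0.069052 m².
Substituting r = 0.066 m, L = 0.2709 m, θ = 86°: d²x/dθ² = +0.011806 m.
a = ω²·d²x/dθ² = (145.4)²·(+0.011806) = +249.43 m/s²;  |a| = 249.43 m/s².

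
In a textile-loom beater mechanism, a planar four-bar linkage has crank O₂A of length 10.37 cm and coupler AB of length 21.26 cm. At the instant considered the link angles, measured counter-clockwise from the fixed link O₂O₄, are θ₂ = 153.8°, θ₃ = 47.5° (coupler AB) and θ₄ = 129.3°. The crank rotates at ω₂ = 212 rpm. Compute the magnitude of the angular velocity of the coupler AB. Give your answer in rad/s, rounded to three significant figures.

4.54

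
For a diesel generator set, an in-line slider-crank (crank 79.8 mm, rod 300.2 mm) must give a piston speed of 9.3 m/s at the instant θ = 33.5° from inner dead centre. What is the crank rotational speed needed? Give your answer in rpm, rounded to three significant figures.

1650

For an in-line slider-crank, |v_piston| = rω|sinθ|·[1 + r cosθ/√(L² − r² sin²θ)].
With r = 0.0798 m, L = 0.3002 m, θ = 33.5°: the bracketed kinematic factor |dx/dθ| = 0.053915 m.
ω = v/|dx/dθ| = 9.3/0.053915 = 172.5 rad/s.
N = 60ω/(2π) = 1647.2 rpm.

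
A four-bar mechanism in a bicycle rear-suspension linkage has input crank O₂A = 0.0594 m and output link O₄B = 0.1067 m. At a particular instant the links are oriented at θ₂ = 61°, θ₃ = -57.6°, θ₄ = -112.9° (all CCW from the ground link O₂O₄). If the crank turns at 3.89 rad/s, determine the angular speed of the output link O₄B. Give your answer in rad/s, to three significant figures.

ω₂ = 3.89 rad/s
Differentiating the loop-closure r₂e^{iθ₂}+r₃e^{iθ₃}=r₁+r₄e^{iθ₄} gives r₂ω₂e^{iθ₂}+r₃ω₃e^{iθ₃}=r₄ω₄e^{iθ₄}.
Eliminating the other unknown: ω₄ = r₂ω₂ sin(θ₂−θ₃) / [r₄ sin(θ₄−θ₃)].
Numerator sine = +0.87798; denominator sine = -0.82214.
Result = 0.0594·3.89·(+0.87798) / (0.1067·(-0.82214)) = -2.3126 rad/s; magnitude 2.3126 rad/s.

2.31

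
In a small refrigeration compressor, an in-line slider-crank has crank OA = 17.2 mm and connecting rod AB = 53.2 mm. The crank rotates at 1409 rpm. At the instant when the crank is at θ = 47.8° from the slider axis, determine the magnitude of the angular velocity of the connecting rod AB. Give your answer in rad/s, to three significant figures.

ω = 147.6 rad/s (converted from 1409 rpm).
The rod makes angle φ with the slider axis where L sinφ = r sinθ; differentiating, L cosφ·φ̇ = r ω cosθ.
L cosφ = √(L² − r² sin²θ) = 0.051652 m.
|ω_rod| = r ω |cosθ| / √(L² − r² sin²θ) = 0.0172·147.6·0.67172/0.051652 = 33.004 rad/s.

33.0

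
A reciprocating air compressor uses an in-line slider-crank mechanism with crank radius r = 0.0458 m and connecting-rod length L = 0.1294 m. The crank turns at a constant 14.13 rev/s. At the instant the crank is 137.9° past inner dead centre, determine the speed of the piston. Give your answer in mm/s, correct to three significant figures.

1990

ω = 2π·14.1 = 88.78 rad/s
For an in-line slider-crank, x = r cosθ + √(L² − r² sin²θ), so v = −rω sinθ·[1 + r cosθ/√(L² − r² sin²θ)].
With r = 0.0458 m, L = 0.1294 m, θ = 137.9°: √(L² − r² sin²θ) = 0.1257 m.
v = −0.0458·88.78·0.67043·[1 + 0.0458·-0.74198/0.1257] = -1.9891 m/s.
|v| = 1.9891 m/s = 1989.1 mm/s.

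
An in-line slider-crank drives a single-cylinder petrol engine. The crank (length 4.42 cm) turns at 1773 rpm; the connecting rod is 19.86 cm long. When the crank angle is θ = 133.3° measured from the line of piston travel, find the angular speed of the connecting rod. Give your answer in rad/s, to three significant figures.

ω = 185.7 rad/s (converted from 1773 rpm).
The rod makes angle φ with the slider axis where L sinφ = r sinθ; differentiating, L cosφ·φ̇ = r ω cosθ.
L cosφ = √(L² − r² sin²θ) = 0.19598 m.
|ω_rod| = r ω |cosθ| / √(L² − r² sin²θ) = 0.0442·185.7·0.68582/0.19598 = 28.719 rad/s.

28.7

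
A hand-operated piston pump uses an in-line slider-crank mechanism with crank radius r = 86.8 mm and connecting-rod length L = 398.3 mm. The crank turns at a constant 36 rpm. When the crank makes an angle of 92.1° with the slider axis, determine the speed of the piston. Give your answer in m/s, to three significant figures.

ω = 2π·36/60 = 3.77 rad/s
For an in-line slider-crank, x = r cosθ + √(L² − r² sin²θ), so v = −rω sinθ·[1 + r cosθ/√(L² − r² sin²θ)].
With r = 0.0868 m, L = 0.3983 m, θ = 92.1°: √(L² − r² sin²θ) = 0.38874 m.
v = −0.0868·3.77·0.99933·[1 + 0.0868·-0.03664/0.38874] = -0.32433 m/s.
|v| = 0.32433 m/s.

0.324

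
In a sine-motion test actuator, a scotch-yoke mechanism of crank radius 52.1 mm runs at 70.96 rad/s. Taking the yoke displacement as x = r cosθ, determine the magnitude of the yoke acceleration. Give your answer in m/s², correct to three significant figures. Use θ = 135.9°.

188

ω = 70.96 rad/s
x = r cosθ ⇒ ẍ = −rω² cosθ (ω constant).
|a| = rω²|cosθ| = 0.0521·(70.96)²·|cos 135.9°| = 188.39 m/s².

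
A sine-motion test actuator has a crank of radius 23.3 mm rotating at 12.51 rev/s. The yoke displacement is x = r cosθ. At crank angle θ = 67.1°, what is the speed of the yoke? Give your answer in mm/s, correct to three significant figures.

1690

ω = 78.6 rad/s (from 12.51 rev/s).
x = r cosθ ⇒ ẋ = −rω sinθ.
|v| = rω|sinθ| = 0.0233·78.6·|sin 67.1°| = 1.6871 m/s = 1687.1 mm/s.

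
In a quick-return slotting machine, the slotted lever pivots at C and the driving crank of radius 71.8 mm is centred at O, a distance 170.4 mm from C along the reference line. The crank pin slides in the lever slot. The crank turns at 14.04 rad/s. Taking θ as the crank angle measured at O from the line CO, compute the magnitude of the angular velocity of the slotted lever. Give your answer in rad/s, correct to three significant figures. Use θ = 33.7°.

ω = 14.04 rad/s
Crank pin A relative to C: A = (d + r cosθ, r sinθ); lever angle φ = atan2(r sinθ, d + r cosθ).
Differentiating tanφ: φ̇ = rω(d cosθ + r)/(d² + r² + 2dr cosθ).
d² + r² + 2dr cosθ = |CA|² = 0.0545489 m²;  d cosθ + r = +0.21356 m.
|ω_lever| = |0.0718·14.04·+0.21356| / 0.0545489 = 3.9467 rad/s.

3.95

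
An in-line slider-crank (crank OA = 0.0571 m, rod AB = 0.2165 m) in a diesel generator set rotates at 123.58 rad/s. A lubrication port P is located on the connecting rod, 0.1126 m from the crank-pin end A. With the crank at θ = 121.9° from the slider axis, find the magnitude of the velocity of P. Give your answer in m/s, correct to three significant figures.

5.83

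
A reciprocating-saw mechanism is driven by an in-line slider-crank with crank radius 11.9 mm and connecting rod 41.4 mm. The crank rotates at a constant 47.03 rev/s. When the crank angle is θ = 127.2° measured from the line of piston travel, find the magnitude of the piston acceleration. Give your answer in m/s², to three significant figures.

ω = 2π·47 = 295.5 rad/s
x(θ) = r cosθ + √(L² − r² sin²θ); with ω constant, a = ω²·d²x/dθ².
d²x/dθ² = −r cosθ − r²(cos2θ)/√u − r⁴ sin²2θ/(4u^{3/2}),  u = L² − r² sin²θ = 0.00162411 m².
Substituting r = 0.0119 m, L = 0.0414 m, θ = 127.2°: d²x/dθ² = +0.0080686 m.
a = ω²·d²x/dθ² = (295.5)²·(+0.0080686) = +704.55 m/s²;  |a| = 704.55 m/s².

705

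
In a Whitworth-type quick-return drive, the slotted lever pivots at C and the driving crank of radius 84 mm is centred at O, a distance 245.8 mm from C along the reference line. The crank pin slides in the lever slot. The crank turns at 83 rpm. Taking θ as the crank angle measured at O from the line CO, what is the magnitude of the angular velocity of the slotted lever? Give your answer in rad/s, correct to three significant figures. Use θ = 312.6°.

1.92

ω = 8.692 rad/s (from 83 rpm).
Crank pin A relative to C: A = (d + r cosθ, r sinθ); lever angle φ = atan2(r sinθ, d + r cosθ).
Differentiating tanφ: φ̇ = rω(d cosθ + r)/(d² + r² + 2dr cosθ).
d² + r² + 2dr cosθ = |CA|² = 0.0954248 m²;  d cosθ + r = +0.25038 m.
|ω_lever| = |0.084·8.692·+0.25038| / 0.0954248 = 1.9157 rad/s.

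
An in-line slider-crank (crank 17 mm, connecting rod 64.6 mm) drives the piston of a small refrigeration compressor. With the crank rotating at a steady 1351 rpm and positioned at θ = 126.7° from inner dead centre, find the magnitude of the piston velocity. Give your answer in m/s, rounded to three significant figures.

ω = 2π·1351/60 = 141.5 rad/s
For an in-line slider-crank, x = r cosθ + √(L² − r² sin²θ), so v = −rω sinθ·[1 + r cosθ/√(L² − r² sin²θ)].
With r = 0.017 m, L = 0.0646 m, θ = 126.7°: √(L² − r² sin²θ) = 0.063146 m.
v = −0.017·141.5·0.80178·[1 + 0.017·-0.59763/0.063146] = -1.6181 m/s.
|v| = 1.6181 m/s.

1.62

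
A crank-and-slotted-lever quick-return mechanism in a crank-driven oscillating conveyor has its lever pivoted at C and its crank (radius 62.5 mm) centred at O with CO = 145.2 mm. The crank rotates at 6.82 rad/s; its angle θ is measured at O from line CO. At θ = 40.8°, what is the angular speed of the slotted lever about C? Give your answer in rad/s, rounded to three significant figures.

1.90

ω = 6.82 rad/s
Crank pin A relative to C: A = (d + r cosθ, r sinθ); lever angle φ = atan2(r sinθ, d + r cosθ).
Differentiating tanφ: φ̇ = rω(d cosθ + r)/(d² + r² + 2dr cosθ).
d² + r² + 2dr cosθ = |CA|² = 0.0387288 m²;  d cosθ + r = +0.17242 m.
|ω_lever| = |0.0625·6.82·+0.17242| / 0.0387288 = 1.8976 rad/s.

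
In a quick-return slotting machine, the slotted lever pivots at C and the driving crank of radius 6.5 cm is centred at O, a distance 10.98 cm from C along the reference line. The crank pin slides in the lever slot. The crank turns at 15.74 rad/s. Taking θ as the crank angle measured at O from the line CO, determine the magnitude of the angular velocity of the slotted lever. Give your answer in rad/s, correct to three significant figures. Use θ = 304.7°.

ω = 15.74 rad/s
Crank pin A relative to C: A = (d + r cosθ, r sinθ); lever angle φ = atan2(r sinθ, d + r cosθ).
Differentiating tanφ: φ̇ = rω(d cosθ + r)/(d² + r² + 2dr cosθ).
d² + r² + 2dr cosθ = |CA|² = 0.0244069 m²;  d cosθ + r = +0.12751 m.
|ω_lever| = |0.065·15.74·+0.12751| / 0.0244069 = 5.3449 rad/s.

5.34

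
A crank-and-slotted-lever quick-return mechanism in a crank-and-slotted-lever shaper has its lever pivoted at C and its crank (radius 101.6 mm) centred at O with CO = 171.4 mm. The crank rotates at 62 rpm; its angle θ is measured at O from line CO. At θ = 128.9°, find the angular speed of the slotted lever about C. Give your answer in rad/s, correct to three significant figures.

ω = 6.493 rad/s (from 62 rpm).
Crank pin A relative to C: A = (d + r cosθ, r sinθ); lever angle φ = atan2(r sinθ, d + r cosθ).
Differentiating tanφ: φ̇ = rω(d cosθ + r)/(d² + r² + 2dr cosθ).
d² + r² + 2dr cosθ = |CA|² = 0.0178295 m²;  d cosθ + r = -0.0060329 m.
|ω_lever| = |0.1016·6.493·-0.0060329| / 0.0178295 = 0.2232 rad/s.

0.223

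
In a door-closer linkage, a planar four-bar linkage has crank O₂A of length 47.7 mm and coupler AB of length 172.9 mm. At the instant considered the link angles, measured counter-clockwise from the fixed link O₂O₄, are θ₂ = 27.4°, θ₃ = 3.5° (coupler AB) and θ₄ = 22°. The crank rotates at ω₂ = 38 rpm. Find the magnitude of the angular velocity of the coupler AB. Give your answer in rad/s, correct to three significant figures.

0.326

ω₂ = 3.979 rad/s (from 38 rpm).
Differentiating the loop-closure r₂e^{iθ₂}+r₃e^{iθ₃}=r₁+r₄e^{iθ₄} gives r₂ω₂e^{iθ₂}+r₃ω₃e^{iθ₃}=r₄ω₄e^{iθ₄}.
Eliminating the other unknown: ω₃ = r₂ω₂ sin(θ₄−θ₂) / [r₃ sin(θ₃−θ₄)].
Numerator sine = -0.09411; denominator sine = -0.31730.
Result = 0.0477·3.979·(-0.09411) / (0.1729·(-0.31730)) = +0.3256 rad/s; magnitude 0.3256 rad/s.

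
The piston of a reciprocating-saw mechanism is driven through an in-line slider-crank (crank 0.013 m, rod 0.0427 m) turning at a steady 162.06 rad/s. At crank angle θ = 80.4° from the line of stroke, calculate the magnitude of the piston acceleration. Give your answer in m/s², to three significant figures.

45.7

ω = 162.1 rad/s
x(θ) = r cosθ + √(L² − r² sin²θ); with ω constant, a = ω²·d²x/dθ².
d²x/dθ² = −r cosθ − r²(cos2θ)/√u − r⁴ sin²2θ/(4u^{3/2}),  u = L² − r² sin²θ = 0.00165899 m².
Substituting r = 0.013 m, L = 0.0427 m, θ = 80.4°: d²x/dθ² = +0.001739 m.
a = ω²·d²x/dθ² = (162.1)²·(+0.001739) = +45.672 m/s²;  |a| = 45.672 m/s².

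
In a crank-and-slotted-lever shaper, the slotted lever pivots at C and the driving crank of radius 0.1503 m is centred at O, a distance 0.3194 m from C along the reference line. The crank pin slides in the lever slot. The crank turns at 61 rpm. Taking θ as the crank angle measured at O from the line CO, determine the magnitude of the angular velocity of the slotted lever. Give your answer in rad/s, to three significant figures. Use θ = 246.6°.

0.260

ω = 6.388 rad/s (from 61 rpm).
Crank pin A relative to C: A = (d + r cosθ, r sinθ); lever angle φ = atan2(r sinθ, d + r cosθ).
Differentiating tanφ: φ̇ = rω(d cosθ + r)/(d² + r² + 2dr cosθ).
d² + r² + 2dr cosθ = |CA|² = 0.0864756 m²;  d cosθ + r = +0.023451 m.
|ω_lever| = |0.1503·6.388·+0.023451| / 0.0864756 = 0.26037 rad/s.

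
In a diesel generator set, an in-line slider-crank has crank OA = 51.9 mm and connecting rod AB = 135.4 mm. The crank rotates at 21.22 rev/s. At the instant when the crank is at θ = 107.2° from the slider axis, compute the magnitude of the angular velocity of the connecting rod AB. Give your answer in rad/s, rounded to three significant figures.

16.2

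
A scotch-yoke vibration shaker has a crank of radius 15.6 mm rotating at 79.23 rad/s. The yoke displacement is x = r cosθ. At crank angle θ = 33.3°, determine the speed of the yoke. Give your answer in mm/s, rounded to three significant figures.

679

ω = 79.23 rad/s
x = r cosθ ⇒ ẋ = −rω sinθ.
|v| = rω|sinθ| = 0.0156·79.23·|sin 33.3°| = 0.67859 m/s = 678.59 mm/s.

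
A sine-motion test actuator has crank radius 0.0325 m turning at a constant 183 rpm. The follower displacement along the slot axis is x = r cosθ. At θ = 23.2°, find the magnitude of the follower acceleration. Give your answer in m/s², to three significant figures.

ω = 19.16 rad/s (from 183 rpm).
x = r cosθ ⇒ ẍ = −rω² cosθ (ω constant).
|a| = rω²|cosθ| = 0.0325·(19.16)²·|cos 23.2°| = 10.97 m/s².

11.0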